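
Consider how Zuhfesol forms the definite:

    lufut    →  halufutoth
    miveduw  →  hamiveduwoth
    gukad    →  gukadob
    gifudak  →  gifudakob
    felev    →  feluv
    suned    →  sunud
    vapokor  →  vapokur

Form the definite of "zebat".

gukad and suned both end in -d yet inflect differently (gukadob, sunud), so the final letter is not what conditions the rule; the last vowel is.
"zebat" has last vowel 'a'. The stems whose last vowel is 'a' (gukad → gukadob, gifudak → gifudakob) add -ob.
The other patterns: stems whose last vowel is 'u' add ha- … -oth around the stem; stems whose last vowel is 'e' or 'o' change the last vowel to 'u'.
So zebat → zebatob.

zebatob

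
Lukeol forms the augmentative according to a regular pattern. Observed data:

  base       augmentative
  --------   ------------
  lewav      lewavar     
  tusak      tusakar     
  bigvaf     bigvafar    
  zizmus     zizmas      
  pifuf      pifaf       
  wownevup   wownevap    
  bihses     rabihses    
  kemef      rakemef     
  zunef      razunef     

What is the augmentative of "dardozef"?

radardozef

"dardozef" has last vowel 'e'. The stems whose last vowel is 'e' (bihses → rabihses, kemef → rakemef, zunef → razunef) add the prefix ra-.
So dardozef → radardozef.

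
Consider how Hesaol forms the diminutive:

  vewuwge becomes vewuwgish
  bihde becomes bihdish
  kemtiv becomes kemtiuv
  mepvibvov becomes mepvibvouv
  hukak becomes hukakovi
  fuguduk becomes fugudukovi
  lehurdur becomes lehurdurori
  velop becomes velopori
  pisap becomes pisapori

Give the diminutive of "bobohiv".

fuguduk and lehurdur both have last vowel 'u' yet inflect differently (fugudukovi, lehurdurori), so the last vowel is not what conditions the rule; the final letter is.
"bobohiv" ends in -v. The stems ending in -v (kemtiv → kemtiuv, mepvibvov → mepvibvouv) drop the final letter and add -uv.
The other patterns: stems ending in -e drop the final letter and add -ish; stems ending in -k add -ovi; stems ending in -p or -r add -ori.
So bobohiv → bobohiuv.

bobohiuv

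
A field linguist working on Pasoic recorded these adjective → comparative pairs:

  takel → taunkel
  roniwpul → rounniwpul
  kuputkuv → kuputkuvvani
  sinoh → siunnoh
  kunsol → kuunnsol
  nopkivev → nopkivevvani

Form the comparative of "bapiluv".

bapiluvvani

nopkivev and takel both have last vowel 'e' yet inflect differently (nopkivevvani, taunkel), so the last vowel is not what conditions the rule; the final letter is.
"bapiluv" ends in -v. The stems ending in -v (nopkivev → nopkivevvani, kuputkuv → kuputkuvvani) double the final consonant and add -ani.
So bapiluv → bapiluvvani.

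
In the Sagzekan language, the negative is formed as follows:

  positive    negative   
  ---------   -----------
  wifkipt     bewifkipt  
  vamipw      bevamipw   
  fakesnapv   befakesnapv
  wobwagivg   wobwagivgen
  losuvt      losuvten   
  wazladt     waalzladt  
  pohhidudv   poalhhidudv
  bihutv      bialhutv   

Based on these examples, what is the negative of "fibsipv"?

befibsipv

wifkipt and losuvt both end in -t yet inflect differently (bewifkipt, losuvten), so the final letter is not what conditions the rule; the second-to-last letter is.
"fibsipv" has second-to-last letter 'p'. The stems whose second-to-last letter is 'p' (wifkipt → bewifkipt, vamipw → bevamipw, fakesnapv → befakesnapv) add the prefix be-.
So fibsipv → befibsipv.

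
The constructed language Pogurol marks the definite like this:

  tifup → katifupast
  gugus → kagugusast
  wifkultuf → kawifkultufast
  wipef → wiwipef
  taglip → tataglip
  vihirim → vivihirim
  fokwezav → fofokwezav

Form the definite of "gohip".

gogohip

wifkultuf and wipef both end in -f yet inflect differently (kawifkultufast, wiwipef), so the final letter is not what conditions the rule; the last vowel is.
"gohip" has last vowel 'i'. The stems whose last vowel is 'i' (taglip → tataglip, vihirim → vivihirim) repeat the first consonant+vowel as a prefix.
The other pattern: stems whose last vowel is 'u' add ka- … -ast around the stem.
So gohip → gogohip.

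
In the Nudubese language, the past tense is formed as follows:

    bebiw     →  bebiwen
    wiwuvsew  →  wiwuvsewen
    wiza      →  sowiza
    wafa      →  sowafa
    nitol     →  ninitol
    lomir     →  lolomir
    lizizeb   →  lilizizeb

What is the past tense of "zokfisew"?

bebiw and lomir both have last vowel 'i' yet inflect differently (bebiwen, lolomir), so the last vowel is not what conditions the rule; the final letter is.
"zokfisew" ends in -w. The stems ending in -w (bebiw → bebiwen, wiwuvsew → wiwuvsewen) add -en.
The other patterns: stems ending in -a add the prefix so-; stems ending in -b, -l or -r repeat the first consonant+vowel as a prefix.
So zokfisew → zokfisewen.

zokfisewen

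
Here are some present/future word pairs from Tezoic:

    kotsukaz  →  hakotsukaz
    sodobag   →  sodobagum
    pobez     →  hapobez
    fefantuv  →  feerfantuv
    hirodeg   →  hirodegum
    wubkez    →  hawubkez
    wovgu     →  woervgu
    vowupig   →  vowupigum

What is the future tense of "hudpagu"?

kotsukaz and sodobag both have last vowel 'a' yet inflect differently (hakotsukaz, sodobagum), so the last vowel is not what conditions the rule; the final letter is.
"hudpagu" ends in -u. The one such stem in the data (wovgu → woervgu) inserts -er- after the first vowel (as does fefantuv), so the same rule applies.
The other patterns: stems ending in -z add the prefix ha-; stems ending in -g add -um.
So hudpagu → huerdpagu.

huerdpagu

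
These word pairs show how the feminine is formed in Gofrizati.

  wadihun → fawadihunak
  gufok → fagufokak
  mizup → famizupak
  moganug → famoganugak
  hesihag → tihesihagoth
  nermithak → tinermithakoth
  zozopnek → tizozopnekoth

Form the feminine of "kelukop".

"kelukop" has last vowel 'o'. The one such stem in the data (gufok → fagufokak) adds fa- … -ak around the stem, so the same rule applies.
The other pattern: stems whose last vowel is 'a' or 'e' add ti- … -oth around the stem.
So kelukop → fakelukopak.

fakelukopak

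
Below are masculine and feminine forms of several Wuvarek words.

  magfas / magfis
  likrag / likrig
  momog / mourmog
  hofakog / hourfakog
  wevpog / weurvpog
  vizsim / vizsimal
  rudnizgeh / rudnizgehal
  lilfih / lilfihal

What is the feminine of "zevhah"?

likrag and momog both end in -g yet inflect differently (likrig, mourmog), so the final letter is not what conditions the rule; the last vowel is.
"zevhah" has last vowel 'a'. The stems whose last vowel is 'a' (magfas → magfis, likrag → likrig) change the last vowel to 'i'.
So zevhah → zevhih.

zevhih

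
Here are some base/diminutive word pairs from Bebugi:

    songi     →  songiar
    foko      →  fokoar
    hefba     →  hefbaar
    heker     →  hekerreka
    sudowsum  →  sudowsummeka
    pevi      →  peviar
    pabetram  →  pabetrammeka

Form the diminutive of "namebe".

pabetram and hefba both have last vowel 'a' yet inflect differently (pabetrammeka, hefbaar), so the last vowel is not what conditions the rule; whether the stem ends in a vowel or a consonant is.
"namebe" ends in a vowel. The stems ending in a vowel (hefba → hefbaar, songi → songiar, pevi → peviar) add -ar.
The other pattern: stems ending in a consonant double the final consonant and add -eka.
So namebe → namebear.

namebear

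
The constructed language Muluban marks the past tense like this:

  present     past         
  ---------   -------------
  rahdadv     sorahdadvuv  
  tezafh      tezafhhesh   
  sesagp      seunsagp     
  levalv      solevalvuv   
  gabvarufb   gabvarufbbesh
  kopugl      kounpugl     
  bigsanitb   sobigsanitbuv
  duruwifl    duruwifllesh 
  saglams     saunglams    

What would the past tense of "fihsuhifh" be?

fihsuhifhhesh

kopugl and duruwifl both end in -l yet inflect differently (kounpugl, duruwifllesh), so the final letter is not what conditions the rule; the second-to-last letter is.
"fihsuhifh" has second-to-last letter 'f'. The stems whose second-to-last letter is 'f' (gabvarufb → gabvarufbbesh, duruwifl → duruwifllesh, tezafh → tezafhhesh) double the final consonant and add -esh.
So fihsuhifh → fihsuhifhhesh.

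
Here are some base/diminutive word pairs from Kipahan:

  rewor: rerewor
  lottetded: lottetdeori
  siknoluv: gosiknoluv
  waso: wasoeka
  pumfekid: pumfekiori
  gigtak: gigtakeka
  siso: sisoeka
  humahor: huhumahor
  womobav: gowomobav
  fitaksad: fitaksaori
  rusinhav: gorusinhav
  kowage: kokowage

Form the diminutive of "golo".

goloeka

gigtak and fitaksad both have last vowel 'a' yet inflect differently (gigtakeka, fitaksaori), so the last vowel is not what conditions the rule; the final letter is.
"golo" ends in -o. The stems ending in -o (siso → sisoeka, waso → wasoeka) add -eka.
So golo → goloeka.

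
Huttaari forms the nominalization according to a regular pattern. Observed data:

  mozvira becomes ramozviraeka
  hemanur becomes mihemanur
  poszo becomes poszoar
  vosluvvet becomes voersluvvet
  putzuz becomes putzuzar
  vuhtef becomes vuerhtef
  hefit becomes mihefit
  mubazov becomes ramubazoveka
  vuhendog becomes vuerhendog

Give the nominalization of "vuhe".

vuerhe

vosluvvet and hefit both end in -t yet inflect differently (voersluvvet, mihefit), so the final letter is not what conditions the rule; the first letter is.
"vuhe" begins with v-. The stems beginning with v- (vosluvvet → voersluvvet, vuhendog → vuerhendog, vuhtef → vuerhtef) insert -er- after the first vowel.
The other patterns: stems beginning with p- add -ar; stems beginning with m- add ra- … -eka around the stem; stems beginning with h- add the prefix mi-.
So vuhe → vuerhe.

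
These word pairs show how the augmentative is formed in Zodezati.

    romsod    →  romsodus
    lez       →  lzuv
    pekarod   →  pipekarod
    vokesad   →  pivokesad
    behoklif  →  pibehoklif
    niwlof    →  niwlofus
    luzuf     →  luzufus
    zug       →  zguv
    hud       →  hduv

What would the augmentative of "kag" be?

kguv

hud and romsod both end in -d yet inflect differently (hduv, romsodus), so the final letter is not what conditions the rule; the number of vowels is.
"kag" has 1 vowel. The stems with 1 vowel (lez → lzuv, zug → zguv, hud → hduv) delete the last vowel and add -uv.
So kag → kguv.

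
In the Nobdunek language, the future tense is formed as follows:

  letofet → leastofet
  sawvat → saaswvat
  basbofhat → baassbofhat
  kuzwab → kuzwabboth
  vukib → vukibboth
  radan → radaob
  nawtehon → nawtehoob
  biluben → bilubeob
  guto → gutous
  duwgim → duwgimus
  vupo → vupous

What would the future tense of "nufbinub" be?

nufbinubboth

"nufbinub" ends in -b. The stems ending in -b (kuzwab → kuzwabboth, vukib → vukibboth) double the final consonant and add -oth.
The other patterns: stems ending in -t insert -as- after the first vowel; stems ending in -n drop the final letter and add -ob; stems ending in -m or -o add -us.
So nufbinub → nufbinubboth.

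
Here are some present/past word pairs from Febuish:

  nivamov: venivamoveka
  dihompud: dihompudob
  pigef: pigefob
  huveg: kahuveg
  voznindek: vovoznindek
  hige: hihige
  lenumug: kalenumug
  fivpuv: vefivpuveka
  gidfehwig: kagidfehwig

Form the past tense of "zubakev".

fivpuv and lenumug both have last vowel 'u' yet inflect differently (vefivpuveka, kalenumug), so the last vowel is not what conditions the rule; the final letter is.
"zubakev" ends in -v. The stems ending in -v (fivpuv → vefivpuveka, nivamov → venivamoveka) add ve- … -eka around the stem.
So zubakev → vezubakeveka.

vezubakeveka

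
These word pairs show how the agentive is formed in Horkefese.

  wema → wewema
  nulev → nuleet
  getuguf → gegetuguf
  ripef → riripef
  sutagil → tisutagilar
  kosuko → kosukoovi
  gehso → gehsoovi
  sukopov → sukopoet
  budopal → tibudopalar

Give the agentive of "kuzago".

kosuko and sukopov both have last vowel 'o' yet inflect differently (kosukoovi, sukopoet), so the last vowel is not what conditions the rule; the final letter is.
"kuzago" ends in -o. The stems ending in -o (kosuko → kosukoovi, gehso → gehsoovi) add -ovi.
So kuzago → kuzagoovi.

kuzagoovi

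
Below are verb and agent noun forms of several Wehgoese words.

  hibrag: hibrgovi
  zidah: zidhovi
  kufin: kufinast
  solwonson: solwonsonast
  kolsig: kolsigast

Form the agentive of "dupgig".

dupgigast

hibrag and kolsig both end in -g yet inflect differently (hibrgovi, kolsigast), so the final letter is not what conditions the rule; the last vowel is.
"dupgig" has last vowel 'i'. The stems whose last vowel is 'i' (kufin → kufinast, kolsig → kolsigast) add -ast.
The other pattern: stems whose last vowel is 'a' delete the last vowel and add -ovi.
So dupgig → dupgigast.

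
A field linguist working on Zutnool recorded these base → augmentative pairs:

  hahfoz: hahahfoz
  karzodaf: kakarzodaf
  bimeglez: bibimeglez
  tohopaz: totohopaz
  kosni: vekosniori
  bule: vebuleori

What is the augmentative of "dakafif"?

bimeglez and bule both have last vowel 'e' yet inflect differently (bibimeglez, vebuleori), so the last vowel is not what conditions the rule; whether the stem ends in a vowel or a consonant is.
"dakafif" ends in a consonant. The stems ending in a consonant (hahfoz → hahahfoz, karzodaf → kakarzodaf, bimeglez → bibimeglez) repeat the first consonant+vowel as a prefix.
The other pattern: stems ending in a vowel add ve- … -ori around the stem.
So dakafif → dadakafif.

dadakafif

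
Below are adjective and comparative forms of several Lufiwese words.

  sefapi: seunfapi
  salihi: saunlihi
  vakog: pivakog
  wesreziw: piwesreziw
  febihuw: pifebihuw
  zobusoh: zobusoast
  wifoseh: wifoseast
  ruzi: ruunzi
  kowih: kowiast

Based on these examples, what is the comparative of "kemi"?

kowih and salihi both have last vowel 'i' yet inflect differently (kowiast, saunlihi), so the last vowel is not what conditions the rule; the final letter is.
"kemi" ends in -i. The stems ending in -i (salihi → saunlihi, sefapi → seunfapi, ruzi → ruunzi) insert -un- after the first vowel.
So kemi → keunmi.

keunmi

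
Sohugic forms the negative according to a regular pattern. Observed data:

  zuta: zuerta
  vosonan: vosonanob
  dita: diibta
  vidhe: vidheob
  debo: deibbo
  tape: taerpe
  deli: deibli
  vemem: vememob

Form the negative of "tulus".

tuerlus

dita and zuta both end in -a yet inflect differently (diibta, zuerta), so the final letter is not what conditions the rule; the first letter is.
"tulus" begins with t-. The one such stem in the data (tape → taerpe) inserts -er- after the first vowel (as does zuta), so the same rule applies.
The other patterns: stems beginning with v- add -ob; stems beginning with d- insert -ib- after the first vowel.
So tulus → tuerlus.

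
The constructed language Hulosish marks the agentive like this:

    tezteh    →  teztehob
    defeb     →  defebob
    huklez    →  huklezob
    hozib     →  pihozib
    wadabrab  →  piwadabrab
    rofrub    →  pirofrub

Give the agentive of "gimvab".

pigimvab

defeb and hozib both end in -b yet inflect differently (defebob, pihozib), so the final letter is not what conditions the rule; the last vowel is.
"gimvab" has last vowel 'a'. The one such stem in the data (wadabrab → piwadabrab) adds the prefix pi-, so the same rule applies.
So gimvab → pigimvab.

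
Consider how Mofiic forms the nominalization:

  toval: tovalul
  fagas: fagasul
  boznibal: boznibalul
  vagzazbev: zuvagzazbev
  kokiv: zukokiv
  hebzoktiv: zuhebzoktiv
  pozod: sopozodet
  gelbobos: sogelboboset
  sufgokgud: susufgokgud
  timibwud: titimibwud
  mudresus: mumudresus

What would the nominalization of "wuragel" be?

zuwuragel

fagas and gelbobos both end in -s yet inflect differently (fagasul, sogelboboset), so the final letter is not what conditions the rule; the last vowel is.
"wuragel" has last vowel 'e'. The one such stem in the data (vagzazbev → zuvagzazbev) adds the prefix zu-, so the same rule applies.
So wuragel → zuwuragel.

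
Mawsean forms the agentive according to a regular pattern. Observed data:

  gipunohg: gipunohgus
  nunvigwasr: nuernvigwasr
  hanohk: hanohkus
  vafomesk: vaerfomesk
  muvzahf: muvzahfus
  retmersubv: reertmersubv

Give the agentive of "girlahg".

"girlahg" has second-to-last letter 'h'. The stems whose second-to-last letter is 'h' (hanohk → hanohkus, gipunohg → gipunohgus, muvzahf → muvzahfus) add -us.
The other pattern: stems whose second-to-last letter is 'b' or 's' insert -er- after the first vowel.
So girlahg → girlahgus.

girlahgus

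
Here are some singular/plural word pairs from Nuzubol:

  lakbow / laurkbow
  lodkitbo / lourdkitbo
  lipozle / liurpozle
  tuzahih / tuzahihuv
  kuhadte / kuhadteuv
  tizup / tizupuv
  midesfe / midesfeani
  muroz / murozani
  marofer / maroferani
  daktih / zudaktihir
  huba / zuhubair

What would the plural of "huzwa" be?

zuhuzwair

"huzwa" begins with h-. The one such stem in the data (huba → zuhubair) adds zu- … -ir around the stem, so the same rule applies.
So huzwa → zuhuzwair.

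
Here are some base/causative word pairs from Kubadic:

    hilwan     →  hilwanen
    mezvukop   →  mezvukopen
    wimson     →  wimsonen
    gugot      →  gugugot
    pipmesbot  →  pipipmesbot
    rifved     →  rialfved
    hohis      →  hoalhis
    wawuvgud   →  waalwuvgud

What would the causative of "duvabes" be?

mezvukop and gugot both have last vowel 'o' yet inflect differently (mezvukopen, gugugot), so the last vowel is not what conditions the rule; the final letter is.
"duvabes" ends in -s. The one such stem in the data (hohis → hoalhis) inserts -al- after the first vowel (as do rifved, wawuvgud), so the same rule applies.
The other patterns: stems ending in -n or -p add -en; stems ending in -t repeat the first consonant+vowel as a prefix.
So duvabes → dualvabes.

dualvabes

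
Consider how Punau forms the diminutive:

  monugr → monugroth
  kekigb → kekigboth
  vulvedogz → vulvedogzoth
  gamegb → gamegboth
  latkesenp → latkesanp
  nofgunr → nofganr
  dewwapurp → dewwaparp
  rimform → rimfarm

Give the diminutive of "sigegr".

monugr and nofgunr both end in -r yet inflect differently (monugroth, nofganr), so the final letter is not what conditions the rule; the second-to-last letter is.
"sigegr" has second-to-last letter 'g'. The stems whose second-to-last letter is 'g' (monugr → monugroth, kekigb → kekigboth, vulvedogz → vulvedogzoth) add -oth.
So sigegr → sigegroth.

sigegroth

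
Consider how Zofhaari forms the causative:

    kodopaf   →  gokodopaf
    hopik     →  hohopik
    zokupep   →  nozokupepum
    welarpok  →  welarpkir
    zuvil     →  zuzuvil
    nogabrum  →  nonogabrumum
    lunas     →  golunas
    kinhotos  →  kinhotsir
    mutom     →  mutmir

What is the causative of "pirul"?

nopirulum

kinhotos and lunas both end in -s yet inflect differently (kinhotsir, golunas), so the final letter is not what conditions the rule; the last vowel is.
"pirul" has last vowel 'u'. The one such stem in the data (nogabrum → nonogabrumum) adds no- … -um around the stem, so the same rule applies.
The other patterns: stems whose last vowel is 'o' delete the last vowel and add -ir; stems whose last vowel is 'a' add the prefix go-; stems whose last vowel is 'i' repeat the first consonant+vowel as a prefix.
So pirul → nopirulum.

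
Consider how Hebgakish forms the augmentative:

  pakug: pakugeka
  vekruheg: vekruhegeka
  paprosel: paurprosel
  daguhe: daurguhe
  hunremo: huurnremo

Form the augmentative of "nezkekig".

nezkekigeka

vekruheg and paprosel both have last vowel 'e' yet inflect differently (vekruhegeka, paurprosel), so the last vowel is not what conditions the rule; the final letter is.
"nezkekig" ends in -g. The stems ending in -g (pakug → pakugeka, vekruheg → vekruhegeka) add -eka.
The other pattern: stems ending in -e, -l or -o insert -ur- after the first vowel.
So nezkekig → nezkekigeka.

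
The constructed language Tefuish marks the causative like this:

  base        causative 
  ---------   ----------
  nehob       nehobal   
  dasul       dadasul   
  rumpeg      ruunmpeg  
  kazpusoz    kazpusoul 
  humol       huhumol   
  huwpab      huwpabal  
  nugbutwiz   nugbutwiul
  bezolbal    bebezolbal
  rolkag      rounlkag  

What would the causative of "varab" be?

nehob and kazpusoz both have last vowel 'o' yet inflect differently (nehobal, kazpusoul), so the last vowel is not what conditions the rule; the final letter is.
"varab" ends in -b. The stems ending in -b (huwpab → huwpabal, nehob → nehobal) add -al.
So varab → varabal.

varabal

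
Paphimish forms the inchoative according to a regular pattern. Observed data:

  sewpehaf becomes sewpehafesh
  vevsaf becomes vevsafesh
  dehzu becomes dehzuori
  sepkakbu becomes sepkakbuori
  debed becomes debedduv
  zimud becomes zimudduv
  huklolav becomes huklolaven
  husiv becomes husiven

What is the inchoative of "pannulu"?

dehzu and zimud both have last vowel 'u' yet inflect differently (dehzuori, zimudduv), so the last vowel is not what conditions the rule; the final letter is.
"pannulu" ends in -u. The stems ending in -u (dehzu → dehzuori, sepkakbu → sepkakbuori) add -ori.
So pannulu → pannuluori.

pannuluori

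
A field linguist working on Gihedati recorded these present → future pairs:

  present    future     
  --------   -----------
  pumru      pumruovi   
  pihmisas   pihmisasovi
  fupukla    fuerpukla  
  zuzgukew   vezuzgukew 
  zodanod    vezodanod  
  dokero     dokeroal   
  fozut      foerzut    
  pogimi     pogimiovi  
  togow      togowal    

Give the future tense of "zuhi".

zuzgukew and togow both end in -w yet inflect differently (vezuzgukew, togowal), so the final letter is not what conditions the rule; the first letter is.
"zuhi" begins with z-. The stems beginning with z- (zuzgukew → vezuzgukew, zodanod → vezodanod) add the prefix ve-.
So zuhi → vezuhi.

vezuhi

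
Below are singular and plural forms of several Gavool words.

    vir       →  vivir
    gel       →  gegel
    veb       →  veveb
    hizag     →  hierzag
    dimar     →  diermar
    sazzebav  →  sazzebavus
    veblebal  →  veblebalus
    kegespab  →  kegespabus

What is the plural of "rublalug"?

rublalugus

vir and dimar both end in -r yet inflect differently (vivir, diermar), so the final letter is not what conditions the rule; the number of vowels is.
"rublalug" has 3 vowels. The stems with 3 vowels (sazzebav → sazzebavus, veblebal → veblebalus, kegespab → kegespabus) add -us.
The other patterns: stems with 1 vowel repeat the first consonant+vowel as a prefix; stems with 2 vowels insert -er- after the first vowel.
So rublalug → rublalugus.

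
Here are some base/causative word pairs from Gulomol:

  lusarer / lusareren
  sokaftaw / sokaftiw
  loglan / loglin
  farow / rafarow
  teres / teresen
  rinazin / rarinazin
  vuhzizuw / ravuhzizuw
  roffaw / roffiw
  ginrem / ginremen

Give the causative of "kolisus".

rakolisus

"kolisus" has last vowel 'u'. The one such stem in the data (vuhzizuw → ravuhzizuw) adds the prefix ra-, so the same rule applies.
The other patterns: stems whose last vowel is 'a' change the last vowel to 'i'; stems whose last vowel is 'e' add -en.
So kolisus → rakolisus.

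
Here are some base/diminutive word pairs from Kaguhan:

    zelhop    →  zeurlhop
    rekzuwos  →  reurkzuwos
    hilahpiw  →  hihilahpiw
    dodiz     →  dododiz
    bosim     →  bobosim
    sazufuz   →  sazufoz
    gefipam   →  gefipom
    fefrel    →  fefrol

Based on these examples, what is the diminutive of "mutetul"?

dodiz and sazufuz both end in -z yet inflect differently (dododiz, sazufoz), so the final letter is not what conditions the rule; the last vowel is.
"mutetul" has last vowel 'u'. The one such stem in the data (sazufuz → sazufoz) changes the last vowel to 'o' (as do gefipam, fefrel), so the same rule applies.
The other patterns: stems whose last vowel is 'o' insert -ur- after the first vowel; stems whose last vowel is 'i' repeat the first consonant+vowel as a prefix.
So mutetul → mutetol.

mutetol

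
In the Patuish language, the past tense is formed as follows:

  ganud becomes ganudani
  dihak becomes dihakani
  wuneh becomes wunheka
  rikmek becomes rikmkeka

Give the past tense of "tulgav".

tulgavani

"tulgav" has last vowel 'a'. The one such stem in the data (dihak → dihakani) adds -ani, so the same rule applies.
So tulgav → tulgavani.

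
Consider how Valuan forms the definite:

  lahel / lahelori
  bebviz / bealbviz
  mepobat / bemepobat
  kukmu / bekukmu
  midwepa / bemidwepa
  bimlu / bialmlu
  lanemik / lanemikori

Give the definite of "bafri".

"bafri" begins with b-. The stems beginning with b- (bimlu → bialmlu, bebviz → bealbviz) insert -al- after the first vowel.
The other patterns: stems beginning with l- add -ori; stems beginning with k- or m- add the prefix be-.
So bafri → baalfri.

baalfri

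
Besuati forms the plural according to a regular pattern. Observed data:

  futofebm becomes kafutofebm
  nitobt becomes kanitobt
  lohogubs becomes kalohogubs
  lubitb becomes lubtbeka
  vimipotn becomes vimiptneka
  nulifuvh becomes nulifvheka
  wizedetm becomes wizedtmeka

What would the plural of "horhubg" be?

kahorhubg

futofebm and wizedetm both end in -m yet inflect differently (kafutofebm, wizedtmeka), so the final letter is not what conditions the rule; the second-to-last letter is.
"horhubg" has second-to-last letter 'b'. The stems whose second-to-last letter is 'b' (futofebm → kafutofebm, nitobt → kanitobt, lohogubs → kalohogubs) add the prefix ka-.
The other pattern: stems whose second-to-last letter is 't' or 'v' delete the last vowel and add -eka.
So horhubg → kahorhubg.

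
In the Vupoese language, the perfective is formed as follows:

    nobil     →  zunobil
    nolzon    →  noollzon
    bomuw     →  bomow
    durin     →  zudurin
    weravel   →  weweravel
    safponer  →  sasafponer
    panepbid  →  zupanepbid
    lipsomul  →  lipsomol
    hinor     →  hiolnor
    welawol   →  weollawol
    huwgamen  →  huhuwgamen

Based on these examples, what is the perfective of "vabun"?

vabon

hinor and safponer both end in -r yet inflect differently (hiolnor, sasafponer), so the final letter is not what conditions the rule; the last vowel is.
"vabun" has last vowel 'u'. The stems whose last vowel is 'u' (bomuw → bomow, lipsomul → lipsomol) change the last vowel to 'o'.
The other patterns: stems whose last vowel is 'o' insert -ol- after the first vowel; stems whose last vowel is 'e' repeat the first consonant+vowel as a prefix; stems whose last vowel is 'i' add the prefix zu-.
So vabun → vabon.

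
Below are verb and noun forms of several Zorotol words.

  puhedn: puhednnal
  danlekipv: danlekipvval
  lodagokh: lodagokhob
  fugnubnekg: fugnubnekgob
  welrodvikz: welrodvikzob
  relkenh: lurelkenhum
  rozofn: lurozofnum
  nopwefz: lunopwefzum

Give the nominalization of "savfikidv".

savfikidvval

lodagokh and relkenh both end in -h yet inflect differently (lodagokhob, lurelkenhum), so the final letter is not what conditions the rule; the second-to-last letter is.
"savfikidv" has second-to-last letter 'd'. The one such stem in the data (puhedn → puhednnal) doubles the final consonant and adds -al (as does danlekipv), so the same rule applies.
So savfikidv → savfikidvval.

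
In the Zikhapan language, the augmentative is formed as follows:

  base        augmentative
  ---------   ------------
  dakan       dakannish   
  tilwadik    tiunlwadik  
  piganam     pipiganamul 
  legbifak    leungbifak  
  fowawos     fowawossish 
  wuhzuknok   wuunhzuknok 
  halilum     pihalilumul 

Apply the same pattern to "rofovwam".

pirofovwamul

piganam and legbifak both have last vowel 'a' yet inflect differently (pipiganamul, leungbifak), so the last vowel is not what conditions the rule; the final letter is.
"rofovwam" ends in -m. The stems ending in -m (piganam → pipiganamul, halilum → pihalilumul) add pi- … -ul around the stem.
The other patterns: stems ending in -k insert -un- after the first vowel; stems ending in -n or -s double the final consonant and add -ish.
So rofovwam → pirofovwamul.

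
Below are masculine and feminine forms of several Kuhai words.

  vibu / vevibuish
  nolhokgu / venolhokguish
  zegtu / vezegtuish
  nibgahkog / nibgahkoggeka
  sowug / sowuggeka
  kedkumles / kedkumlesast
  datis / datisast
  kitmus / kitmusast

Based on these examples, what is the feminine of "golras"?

"golras" ends in -s. The stems ending in -s (kedkumles → kedkumlesast, datis → datisast, kitmus → kitmusast) add -ast.
The other patterns: stems ending in -u add ve- … -ish around the stem; stems ending in -g double the final consonant and add -eka.
So golras → golrasast.

golrasast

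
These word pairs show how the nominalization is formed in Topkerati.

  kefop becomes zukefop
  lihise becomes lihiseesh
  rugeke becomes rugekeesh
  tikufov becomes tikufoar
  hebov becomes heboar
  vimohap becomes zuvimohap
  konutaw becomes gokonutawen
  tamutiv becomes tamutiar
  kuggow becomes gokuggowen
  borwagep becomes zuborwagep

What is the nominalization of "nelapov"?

nelapoar

hebov and kuggow both have last vowel 'o' yet inflect differently (heboar, gokuggowen), so the last vowel is not what conditions the rule; the final letter is.
"nelapov" ends in -v. The stems ending in -v (hebov → heboar, tikufov → tikufoar, tamutiv → tamutiar) drop the final letter and add -ar.
The other patterns: stems ending in -e add -esh; stems ending in -w add go- … -en around the stem; stems ending in -p add the prefix zu-.
So nelapov → nelapoar.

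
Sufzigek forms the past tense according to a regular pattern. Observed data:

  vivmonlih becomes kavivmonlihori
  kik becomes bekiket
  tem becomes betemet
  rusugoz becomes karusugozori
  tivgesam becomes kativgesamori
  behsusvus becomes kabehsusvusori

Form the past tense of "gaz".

tem and tivgesam both end in -m yet inflect differently (betemet, kativgesamori), so the final letter is not what conditions the rule; the number of vowels is.
"gaz" has 1 vowel. The stems with 1 vowel (tem → betemet, kik → bekiket) add be- … -et around the stem.
The other pattern: stems with 3 vowels add ka- … -ori around the stem.
So gaz → begazet.

begazet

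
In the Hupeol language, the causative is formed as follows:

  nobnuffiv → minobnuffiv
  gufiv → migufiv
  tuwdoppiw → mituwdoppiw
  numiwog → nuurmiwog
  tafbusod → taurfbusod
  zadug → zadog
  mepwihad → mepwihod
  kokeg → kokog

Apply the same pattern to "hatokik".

mihatokik

numiwog and zadug both end in -g yet inflect differently (nuurmiwog, zadog), so the final letter is not what conditions the rule; the last vowel is.
"hatokik" has last vowel 'i'. The stems whose last vowel is 'i' (nobnuffiv → minobnuffiv, gufiv → migufiv, tuwdoppiw → mituwdoppiw) add the prefix mi-.
So hatokik → mihatokik.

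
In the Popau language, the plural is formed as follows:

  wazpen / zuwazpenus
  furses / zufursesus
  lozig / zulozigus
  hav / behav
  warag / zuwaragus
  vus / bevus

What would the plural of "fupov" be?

zufupovus

furses and vus both end in -s yet inflect differently (zufursesus, bevus), so the final letter is not what conditions the rule; the number of vowels is.
"fupov" has 2 vowels. The stems with 2 vowels (furses → zufursesus, warag → zuwaragus, lozig → zulozigus) add zu- … -us around the stem.
The other pattern: stems with 1 vowel add the prefix be-.
So fupov → zufupovus.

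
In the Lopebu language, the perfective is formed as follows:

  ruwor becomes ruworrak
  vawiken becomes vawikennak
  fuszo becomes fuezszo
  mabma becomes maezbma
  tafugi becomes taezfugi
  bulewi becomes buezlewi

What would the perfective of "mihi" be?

miezhi

ruwor and fuszo both have last vowel 'o' yet inflect differently (ruworrak, fuezszo), so the last vowel is not what conditions the rule; whether the stem ends in a vowel or a consonant is.
"mihi" ends in a vowel. The stems ending in a vowel (fuszo → fuezszo, mabma → maezbma, tafugi → taezfugi) insert -ez- after the first vowel.
So mihi → miezhi.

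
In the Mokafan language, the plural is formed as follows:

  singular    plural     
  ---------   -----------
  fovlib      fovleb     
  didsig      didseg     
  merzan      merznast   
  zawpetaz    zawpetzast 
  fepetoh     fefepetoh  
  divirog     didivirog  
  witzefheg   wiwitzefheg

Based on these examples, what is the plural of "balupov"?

babalupov

"balupov" has last vowel 'o'. The stems whose last vowel is 'o' (fepetoh → fefepetoh, divirog → didivirog) repeat the first consonant+vowel as a prefix.
The other patterns: stems whose last vowel is 'i' change the last vowel to 'e'; stems whose last vowel is 'a' delete the last vowel and add -ast.
So balupov → babalupov.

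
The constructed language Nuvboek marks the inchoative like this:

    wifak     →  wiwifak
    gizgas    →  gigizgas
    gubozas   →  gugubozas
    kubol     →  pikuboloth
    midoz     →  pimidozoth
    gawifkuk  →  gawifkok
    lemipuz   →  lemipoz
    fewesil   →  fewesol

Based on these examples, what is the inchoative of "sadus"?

sados

wifak and gawifkuk both end in -k yet inflect differently (wiwifak, gawifkok), so the final letter is not what conditions the rule; the last vowel is.
"sadus" has last vowel 'u'. The stems whose last vowel is 'u' (gawifkuk → gawifkok, lemipuz → lemipoz) change the last vowel to 'o'.
The other patterns: stems whose last vowel is 'a' repeat the first consonant+vowel as a prefix; stems whose last vowel is 'o' add pi- … -oth around the stem.
So sadus → sados.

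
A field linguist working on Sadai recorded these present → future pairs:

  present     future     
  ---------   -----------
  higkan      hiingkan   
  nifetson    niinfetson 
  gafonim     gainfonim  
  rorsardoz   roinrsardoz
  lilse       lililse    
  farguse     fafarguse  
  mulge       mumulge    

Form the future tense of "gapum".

gainpum

higkan and lilse both have 2 vowels yet inflect differently (hiingkan, lililse), so the number of vowels is not what conditions the rule; whether the stem ends in a vowel or a consonant is.
"gapum" ends in a consonant. The stems ending in a consonant (higkan → hiingkan, nifetson → niinfetson, gafonim → gainfonim) insert -in- after the first vowel.
So gapum → gainpum.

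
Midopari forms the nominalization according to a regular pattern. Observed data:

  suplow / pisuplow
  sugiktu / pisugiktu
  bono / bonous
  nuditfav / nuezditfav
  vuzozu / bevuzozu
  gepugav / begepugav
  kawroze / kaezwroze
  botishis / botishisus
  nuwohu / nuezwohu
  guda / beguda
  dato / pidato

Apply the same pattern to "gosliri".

begosliri

bono and dato both end in -o yet inflect differently (bonous, pidato), so the final letter is not what conditions the rule; the first letter is.
"gosliri" begins with g-. The stems beginning with g- (gepugav → begepugav, guda → beguda) add the prefix be-.
The other patterns: stems beginning with b- add -us; stems beginning with d- or s- add the prefix pi-; stems beginning with k- or n- insert -ez- after the first vowel.
So gosliri → begosliri.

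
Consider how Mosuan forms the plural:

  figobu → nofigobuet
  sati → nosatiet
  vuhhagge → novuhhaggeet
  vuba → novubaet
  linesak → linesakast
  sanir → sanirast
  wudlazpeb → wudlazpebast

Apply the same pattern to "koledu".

nokoleduet

vuba and linesak both have last vowel 'a' yet inflect differently (novubaet, linesakast), so the last vowel is not what conditions the rule; whether the stem ends in a vowel or a consonant is.
"koledu" ends in a vowel. The stems ending in a vowel (figobu → nofigobuet, sati → nosatiet, vuhhagge → novuhhaggeet) add no- … -et around the stem.
So koledu → nokoleduet.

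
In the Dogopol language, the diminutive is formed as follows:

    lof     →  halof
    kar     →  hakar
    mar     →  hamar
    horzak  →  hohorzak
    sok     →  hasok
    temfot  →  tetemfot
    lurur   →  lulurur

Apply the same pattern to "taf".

horzak and sok both end in -k yet inflect differently (hohorzak, hasok), so the final letter is not what conditions the rule; the number of vowels is.
"taf" has 1 vowel. The stems with 1 vowel (lof → halof, sok → hasok, mar → hamar) add the prefix ha-.
So taf → hataf.

hataf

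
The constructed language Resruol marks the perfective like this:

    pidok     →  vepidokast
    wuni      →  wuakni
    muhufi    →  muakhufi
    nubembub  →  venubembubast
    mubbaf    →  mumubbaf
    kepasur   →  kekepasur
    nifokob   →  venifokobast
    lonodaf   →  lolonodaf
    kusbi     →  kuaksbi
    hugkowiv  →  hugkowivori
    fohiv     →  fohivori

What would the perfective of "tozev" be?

muhufi and fohiv both have last vowel 'i' yet inflect differently (muakhufi, fohivori), so the last vowel is not what conditions the rule; the final letter is.
"tozev" ends in -v. The stems ending in -v (fohiv → fohivori, hugkowiv → hugkowivori) add -ori.
So tozev → tozevori.

tozevori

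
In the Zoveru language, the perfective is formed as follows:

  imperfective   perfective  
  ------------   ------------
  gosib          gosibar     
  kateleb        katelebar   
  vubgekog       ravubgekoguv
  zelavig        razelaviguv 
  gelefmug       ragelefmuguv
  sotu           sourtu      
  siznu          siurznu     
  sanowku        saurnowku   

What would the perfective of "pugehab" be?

pugehabar

gosib and zelavig both have last vowel 'i' yet inflect differently (gosibar, razelaviguv), so the last vowel is not what conditions the rule; the final letter is.
"pugehab" ends in -b. The stems ending in -b (gosib → gosibar, kateleb → katelebar) add -ar.
The other patterns: stems ending in -g add ra- … -uv around the stem; stems ending in -u insert -ur- after the first vowel.
So pugehab → pugehabar.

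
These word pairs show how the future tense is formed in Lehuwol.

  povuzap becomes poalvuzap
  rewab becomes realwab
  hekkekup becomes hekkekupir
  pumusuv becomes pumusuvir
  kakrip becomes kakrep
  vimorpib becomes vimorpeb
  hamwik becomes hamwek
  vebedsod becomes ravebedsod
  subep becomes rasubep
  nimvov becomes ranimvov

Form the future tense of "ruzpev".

"ruzpev" has last vowel 'e'. The one such stem in the data (subep → rasubep) adds the prefix ra-, so the same rule applies.
The other patterns: stems whose last vowel is 'a' insert -al- after the first vowel; stems whose last vowel is 'u' add -ir; stems whose last vowel is 'i' change the last vowel to 'e'.
So ruzpev → raruzpev.

raruzpev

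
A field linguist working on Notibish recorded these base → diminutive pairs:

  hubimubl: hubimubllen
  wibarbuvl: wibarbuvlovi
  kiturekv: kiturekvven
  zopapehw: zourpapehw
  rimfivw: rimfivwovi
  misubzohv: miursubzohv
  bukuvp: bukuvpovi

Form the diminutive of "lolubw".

lolubwwen

"lolubw" has second-to-last letter 'b'. The one such stem in the data (hubimubl → hubimubllen) doubles the final consonant and adds -en (as does kiturekv), so the same rule applies.
The other patterns: stems whose second-to-last letter is 'h' insert -ur- after the first vowel; stems whose second-to-last letter is 'v' add -ovi.
So lolubw → lolubwwen.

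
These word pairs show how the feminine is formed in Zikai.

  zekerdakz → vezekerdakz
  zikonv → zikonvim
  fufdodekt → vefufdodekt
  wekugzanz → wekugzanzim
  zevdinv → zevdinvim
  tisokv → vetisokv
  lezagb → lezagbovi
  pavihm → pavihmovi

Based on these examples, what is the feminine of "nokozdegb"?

zekerdakz and wekugzanz both end in -z yet inflect differently (vezekerdakz, wekugzanzim), so the final letter is not what conditions the rule; the second-to-last letter is.
"nokozdegb" has second-to-last letter 'g'. The one such stem in the data (lezagb → lezagbovi) adds -ovi, so the same rule applies.
The other patterns: stems whose second-to-last letter is 'k' add the prefix ve-; stems whose second-to-last letter is 'n' add -im.
So nokozdegb → nokozdegbovi.

nokozdegbovi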